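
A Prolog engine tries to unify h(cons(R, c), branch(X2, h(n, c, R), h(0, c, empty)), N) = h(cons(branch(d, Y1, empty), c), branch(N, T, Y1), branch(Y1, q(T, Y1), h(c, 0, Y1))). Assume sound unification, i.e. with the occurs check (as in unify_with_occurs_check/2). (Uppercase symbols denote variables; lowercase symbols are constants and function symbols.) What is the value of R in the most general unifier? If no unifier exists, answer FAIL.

branch(d, h(0, c, empty), empty)

Decompose h/3: cons(R, c) = cons(branch(d, Y1, empty), c),  branch(X2, h(n, c, R), h(0, c, empty)) = branch(N, T, Y1),  N = branch(Y1, q(T, Y1), h(c, 0, Y1)).
Decompose cons/2: R = branch(d, Y1, empty),  c = c.
Bind R := branch(d, Y1, empty); substituting into the one remaining equation that mentions R gives: branch(X2, h(n, c, branch(d, Y1, empty)), h(0, c, empty)) = branch(N, T, Y1).
Delete trivial equation c = c.
Decompose branch/3: X2 = N,  h(n, c, branch(d, Y1, empty)) = T,  h(0, c, empty) = Y1.
Bind X2 := N; no other remaining equation mentions X2.
Bind T := h(n, c, branch(d, Y1, empty)); substituting into the one remaining equation that mentions T gives: N = branch(Y1, q(h(n, c, branch(d, Y1, empty)), Y1), h(c, 0, Y1)).
Bind Y1 := h(0, c, empty); substituting into the remaining equation gives: N = branch(h(0, c, empty), q(h(n, c, branch(d, h(0, c, empty), empty)), h(0, c, empty)), h(c, 0, h(0, c, empty))). Substituting into the earlier bindings gives R := branch(d, h(0, c, empty), empty), T := h(n, c, branch(d, h(0, c, empty), empty)).
Bind N := branch(h(0, c, empty), q(h(n, c, branch(d, h(0, c, empty), empty)), h(0, c, empty)), h(c, 0, h(0, c, empty))). Substituting into the earlier binding gives X2 := branch(h(0, c, empty), q(h(n, c, branch(d, h(0, c, empty), empty)), h(0, c, empty)), h(c, 0, h(0, c, empty))).
MGU = { R -> branch(d, h(0, c, empty), empty), X2 -> branch(h(0, c, empty), q(h(n, c, branch(d, h(0, c, empty), empty)), h(0, c, empty)), h(c, 0, h(0, c, empty))), T -> h(n, c, branch(d, h(0, c, empty), empty)), Y1 -> h(0, c, empty), N -> branch(h(0, c, empty), q(h(n, c, branch(d, h(0, c, empty), empty)), h(0, c, empty)), h(c, 0, h(0, c, empty))) }, so R -> branch(d, h(0, c, empty), empty).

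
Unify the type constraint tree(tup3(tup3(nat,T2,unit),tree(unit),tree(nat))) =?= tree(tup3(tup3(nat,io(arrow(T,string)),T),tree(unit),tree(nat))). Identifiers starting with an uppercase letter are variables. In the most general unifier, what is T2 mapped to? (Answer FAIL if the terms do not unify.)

io(arrow(unit,string))

Decompose tree/1: tup3(tup3(nat,T2,unit),tree(unit),tree(nat)) =?= tup3(tup3(nat,io(arrow(T,string)),T),tree(unit),tree(nat)).
Decompose tup3/3: tup3(nat,T2,unit) =?= tup3(nat,io(arrow(T,string)),T),  tree(unit) =?= tree(unit),  tree(nat) =?= tree(nat).
Decompose tup3/3: nat =?= nat,  T2 =?= io(arrow(T,string)),  unit =?= T.
Delete trivial equation nat =?= nat.
Bind T2 := io(arrow(T,string)); no other remaining equation mentions T2.
Bind T := unit; no other remaining equation mentions T. Substituting into the earlier binding gives T2 := io(arrow(unit,string)).
Delete trivial equation tree(unit) =?= tree(unit).
Delete trivial equation tree(nat) =?= tree(nat).
MGU = { T2 ↦ io(arrow(unit,string)), T ↦ unit }, so T2 ↦ io(arrow(unit,string)).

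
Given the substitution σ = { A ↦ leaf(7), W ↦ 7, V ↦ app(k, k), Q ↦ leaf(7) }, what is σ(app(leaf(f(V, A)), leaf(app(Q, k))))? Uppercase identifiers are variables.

app(leaf(f(app(k, k), leaf(7))), leaf(app(leaf(7), k)))

Replace each occurrence of A with leaf(7).
Replace each occurrence of V with app(k, k).
Replace each occurrence of Q with leaf(7).
Result: app(leaf(f(app(k, k), leaf(7))), leaf(app(leaf(7), k))).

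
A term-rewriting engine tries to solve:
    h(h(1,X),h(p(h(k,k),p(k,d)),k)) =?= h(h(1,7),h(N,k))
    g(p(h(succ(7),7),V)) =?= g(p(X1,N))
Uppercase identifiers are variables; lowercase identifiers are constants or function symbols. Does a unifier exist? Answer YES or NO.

Decompose h/2: h(1,X) =?= h(1,7),  h(p(h(k,k),p(k,d)),k) =?= h(N,k).
Decompose h/2: 1 =?= 1,  X =?= 7.
Delete trivial equation 1 =?= 1.
Bind X := 7; no other remaining equation mentions X.
Decompose h/2: p(h(k,k),p(k,d)) =?= N,  k =?= k.
Bind N := p(h(k,k),p(k,d)); substituting into the one remaining equation that mentions N gives: g(p(h(succ(7),7),V)) =?= g(p(X1,p(h(k,k),p(k,d)))).
Delete trivial equation k =?= k.
Decompose g/1: p(h(succ(7),7),V) =?= p(X1,p(h(k,k),p(k,d))).
Decompose p/2: h(succ(7),7) =?= X1,  V =?= p(h(k,k),p(k,d)).
Bind X1 := h(succ(7),7); no other remaining equation mentions X1.
Bind V := p(h(k,k),p(k,d)).
No equations remain and no clash or occurs-check failure arose, so a unifier exists.

YES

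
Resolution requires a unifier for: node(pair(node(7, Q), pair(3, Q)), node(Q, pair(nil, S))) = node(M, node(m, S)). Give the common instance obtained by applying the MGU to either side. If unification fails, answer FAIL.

FAIL

Decompose node/2: pair(node(7, Q), pair(3, Q)) = M,  node(Q, pair(nil, S)) = node(m, S).
Bind M := pair(node(7, Q), pair(3, Q)); no other remaining equation mentions M.
Decompose node/2: Q = m,  pair(nil, S) = S.
Bind Q := m; no other remaining equation mentions Q. Substituting into the earlier binding gives M := pair(node(7, m), pair(3, m)).
Occurs check fails: S occurs in pair(nil, S); the equation S = pair(nil, S) has no finite solution.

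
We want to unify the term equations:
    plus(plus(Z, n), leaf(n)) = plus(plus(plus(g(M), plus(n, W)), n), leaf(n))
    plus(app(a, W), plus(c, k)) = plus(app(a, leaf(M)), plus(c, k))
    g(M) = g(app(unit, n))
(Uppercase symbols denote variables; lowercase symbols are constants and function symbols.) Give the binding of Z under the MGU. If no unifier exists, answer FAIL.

plus(g(app(unit, n)), plus(n, leaf(app(unit, n))))

Decompose plus/2: plus(Z, n) = plus(plus(g(M), plus(n, W)), n),  leaf(n) = leaf(n).
Decompose plus/2: Z = plus(g(M), plus(n, W)),  n = n.
Bind Z := plus(g(M), plus(n, W)); no other remaining equation mentions Z.
Delete trivial equation n = n.
Delete trivial equation leaf(n) = leaf(n).
Decompose plus/2: app(a, W) = app(a, leaf(M)),  plus(c, k) = plus(c, k).
Decompose app/2: a = a,  W = leaf(M).
Delete trivial equation a = a.
Bind W := leaf(M); no other remaining equation mentions W. Substituting into the earlier binding gives Z := plus(g(M), plus(n, leaf(M))).
Delete trivial equation plus(c, k) = plus(c, k).
Decompose g/1: M = app(unit, n).
Bind M := app(unit, n). Substituting into the earlier bindings gives Z := plus(g(app(unit, n)), plus(n, leaf(app(unit, n)))), W := leaf(app(unit, n)).
MGU = { Z -> plus(g(app(unit, n)), plus(n, leaf(app(unit, n)))), W -> leaf(app(unit, n)), M -> app(unit, n) }, so Z -> plus(g(app(unit, n)), plus(n, leaf(app(unit, n)))).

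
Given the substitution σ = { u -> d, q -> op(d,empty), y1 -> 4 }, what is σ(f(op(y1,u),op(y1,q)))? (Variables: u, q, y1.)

f(op(4,d),op(4,op(d,empty)))

Replace each occurrence of u with d.
Replace each occurrence of q with op(d,empty).
Replace each occurrence of y1 with 4.
Result: f(op(4,d),op(4,op(d,empty))).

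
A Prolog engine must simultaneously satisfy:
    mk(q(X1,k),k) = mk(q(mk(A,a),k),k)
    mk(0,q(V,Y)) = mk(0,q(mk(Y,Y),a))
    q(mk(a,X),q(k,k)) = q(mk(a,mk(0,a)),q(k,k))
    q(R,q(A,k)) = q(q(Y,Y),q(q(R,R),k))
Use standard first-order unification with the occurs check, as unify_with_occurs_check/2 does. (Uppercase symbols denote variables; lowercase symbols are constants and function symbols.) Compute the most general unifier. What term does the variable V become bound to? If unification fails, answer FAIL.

mk(a,a)

Decompose mk/2: q(X1,k) = q(mk(A,a),k),  k = k.
Decompose q/2: X1 = mk(A,a),  k = k.
Bind X1 := mk(A,a); no other remaining equation mentions X1.
Delete trivial equation k = k.
Delete trivial equation k = k.
Decompose mk/2: 0 = 0,  q(V,Y) = q(mk(Y,Y),a).
Delete trivial equation 0 = 0.
Decompose q/2: V = mk(Y,Y),  Y = a.
Bind V := mk(Y,Y); no other remaining equation mentions V.
Bind Y := a; substituting into the one remaining equation that mentions Y gives: q(R,q(A,k)) = q(q(a,a),q(q(R,R),k)). Substituting into the earlier binding gives V := mk(a,a).
Decompose q/2: mk(a,X) = mk(a,mk(0,a)),  q(k,k) = q(k,k).
Decompose mk/2: a = a,  X = mk(0,a).
Delete trivial equation a = a.
Bind X := mk(0,a); no other remaining equation mentions X.
Delete trivial equation q(k,k) = q(k,k).
Decompose q/2: R = q(a,a),  q(A,k) = q(q(R,R),k).
Bind R := q(a,a); substituting into the remaining equation gives: q(A,k) = q(q(q(a,a),q(a,a)),k).
Decompose q/2: A = q(q(a,a),q(a,a)),  k = k.
Bind A := q(q(a,a),q(a,a)); no other remaining equation mentions A. Substituting into the earlier binding gives X1 := mk(q(q(a,a),q(a,a)),a).
Delete trivial equation k = k.
MGU = { X1 = mk(q(q(a,a),q(a,a)),a), V = mk(a,a), Y = a, X = mk(0,a), R = q(a,a), A = q(q(a,a),q(a,a)) }, so V = mk(a,a).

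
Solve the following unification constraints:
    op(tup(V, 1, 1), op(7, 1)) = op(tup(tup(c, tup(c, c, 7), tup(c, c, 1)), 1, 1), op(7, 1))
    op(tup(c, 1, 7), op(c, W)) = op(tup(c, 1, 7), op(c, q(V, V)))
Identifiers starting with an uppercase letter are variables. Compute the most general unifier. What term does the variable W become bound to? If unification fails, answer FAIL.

Decompose op/2: tup(V, 1, 1) = tup(tup(c, tup(c, c, 7), tup(c, c, 1)), 1, 1),  op(7, 1) = op(7, 1).
Decompose tup/3: V = tup(c, tup(c, c, 7), tup(c, c, 1)),  1 = 1,  1 = 1.
Bind V := tup(c, tup(c, c, 7), tup(c, c, 1)); substituting into the one remaining equation that mentions V gives: op(tup(c, 1, 7), op(c, W)) = op(tup(c, 1, 7), op(c, q(tup(c, tup(c, c, 7), tup(c, c, 1)), tup(c, tup(c, c, 7), tup(c, c, 1))))).
Delete trivial equation 1 = 1.
Delete trivial equation 1 = 1.
Delete trivial equation op(7, 1) = op(7, 1).
Decompose op/2: tup(c, 1, 7) = tup(c, 1, 7),  op(c, W) = op(c, q(tup(c, tup(c, c, 7), tup(c, c, 1)), tup(c, tup(c, c, 7), tup(c, c, 1)))).
Delete trivial equation tup(c, 1, 7) = tup(c, 1, 7).
Decompose op/2: c = c,  W = q(tup(c, tup(c, c, 7), tup(c, c, 1)), tup(c, tup(c, c, 7), tup(c, c, 1))).
Delete trivial equation c = c.
Bind W := q(tup(c, tup(c, c, 7), tup(c, c, 1)), tup(c, tup(c, c, 7), tup(c, c, 1))).
MGU = { V -> tup(c, tup(c, c, 7), tup(c, c, 1)), W -> q(tup(c, tup(c, c, 7), tup(c, c, 1)), tup(c, tup(c, c, 7), tup(c, c, 1))) }, so W -> q(tup(c, tup(c, c, 7), tup(c, c, 1)), tup(c, tup(c, c, 7), tup(c, c, 1))).

q(tup(c, tup(c, c, 7), tup(c, c, 1)), tup(c, tup(c, c, 7), tup(c, c, 1)))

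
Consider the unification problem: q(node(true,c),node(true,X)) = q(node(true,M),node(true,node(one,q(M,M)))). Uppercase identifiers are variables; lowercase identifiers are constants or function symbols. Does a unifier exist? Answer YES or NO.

Decompose q/2: node(true,c) = node(true,M),  node(true,X) = node(true,node(one,q(M,M))).
Decompose node/2: true = true,  c = M.
Delete trivial equation true = true.
Bind M := c; substituting into the remaining equation gives: node(true,X) = node(true,node(one,q(c,c))).
Decompose node/2: true = true,  X = node(one,q(c,c)).
Delete trivial equation true = true.
Bind X := node(one,q(c,c)).
No equations remain and no clash or occurs-check failure arose, so a unifier exists.

YES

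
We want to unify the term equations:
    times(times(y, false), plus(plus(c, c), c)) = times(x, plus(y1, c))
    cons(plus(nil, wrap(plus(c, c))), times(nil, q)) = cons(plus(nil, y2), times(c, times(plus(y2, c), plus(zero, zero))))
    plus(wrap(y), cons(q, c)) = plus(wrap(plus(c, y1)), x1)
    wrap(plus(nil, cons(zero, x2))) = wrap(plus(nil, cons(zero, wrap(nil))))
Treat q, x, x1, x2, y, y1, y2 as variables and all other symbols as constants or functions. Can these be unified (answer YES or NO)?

Decompose times/2: times(y, false) = x,  plus(plus(c, c), c) = plus(y1, c).
Bind x := times(y, false); no other remaining equation mentions x.
Decompose plus/2: plus(c, c) = y1,  c = c.
Bind y1 := plus(c, c); substituting into the one remaining equation that mentions y1 gives: plus(wrap(y), cons(q, c)) = plus(wrap(plus(c, plus(c, c))), x1).
Delete trivial equation c = c.
Decompose cons/2: plus(nil, wrap(plus(c, c))) = plus(nil, y2),  times(nil, q) = times(c, times(plus(y2, c), plus(zero, zero))).
Decompose plus/2: nil = nil,  wrap(plus(c, c)) = y2.
Delete trivial equation nil = nil.
Bind y2 := wrap(plus(c, c)); substituting into the one remaining equation that mentions y2 gives: times(nil, q) = times(c, times(plus(wrap(plus(c, c)), c), plus(zero, zero))).
Decompose times/2: nil = c,  q = times(plus(wrap(plus(c, c)), c), plus(zero, zero)).
Clash: constants nil and c differ; no unifier exists.

NO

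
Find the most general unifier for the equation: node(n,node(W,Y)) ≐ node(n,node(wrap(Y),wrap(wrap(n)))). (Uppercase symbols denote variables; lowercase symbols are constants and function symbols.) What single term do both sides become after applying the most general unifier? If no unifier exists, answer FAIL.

node(n,node(wrap(wrap(wrap(n))),wrap(wrap(n))))

Decompose node/2: n ≐ n,  node(W,Y) ≐ node(wrap(Y),wrap(wrap(n))).
Delete trivial equation n ≐ n.
Decompose node/2: W ≐ wrap(Y),  Y ≐ wrap(wrap(n)).
Bind W := wrap(Y); no other remaining equation mentions W.
Bind Y := wrap(wrap(n)). Substituting into the earlier binding gives W := wrap(wrap(wrap(n))).
Applying the MGU to either side gives node(n,node(wrap(wrap(wrap(n))),wrap(wrap(n)))).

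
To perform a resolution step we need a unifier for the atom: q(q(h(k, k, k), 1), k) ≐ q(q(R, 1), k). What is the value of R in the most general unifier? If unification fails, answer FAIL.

h(k, k, k)

Decompose q/2: q(h(k, k, k), 1) ≐ q(R, 1),  k ≐ k.
Decompose q/2: h(k, k, k) ≐ R,  1 ≐ 1.
Bind R := h(k, k, k); no other remaining equation mentions R.
Delete trivial equation 1 ≐ 1.
Delete trivial equation k ≐ k.
MGU = { R -> h(k, k, k) }, so R -> h(k, k, k).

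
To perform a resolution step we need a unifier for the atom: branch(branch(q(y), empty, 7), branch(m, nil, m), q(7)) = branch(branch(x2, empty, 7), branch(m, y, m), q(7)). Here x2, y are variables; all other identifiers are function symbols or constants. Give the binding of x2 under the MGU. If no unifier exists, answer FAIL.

q(nil)

Decompose branch/3: branch(q(y), empty, 7) = branch(x2, empty, 7),  branch(m, nil, m) = branch(m, y, m),  q(7) = q(7).
Decompose branch/3: q(y) = x2,  empty = empty,  7 = 7.
Bind x2 := q(y); no other remaining equation mentions x2.
Delete trivial equation empty = empty.
Delete trivial equation 7 = 7.
Decompose branch/3: m = m,  nil = y,  m = m.
Delete trivial equation m = m.
Bind y := nil; no other remaining equation mentions y. Substituting into the earlier binding gives x2 := q(nil).
Delete trivial equation m = m.
Delete trivial equation q(7) = q(7).
MGU = { x2 := q(nil), y := nil }, so x2 := q(nil).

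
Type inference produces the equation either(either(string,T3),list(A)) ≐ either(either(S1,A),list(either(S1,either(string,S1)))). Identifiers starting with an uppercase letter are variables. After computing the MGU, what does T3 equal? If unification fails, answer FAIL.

either(string,either(string,string))

Decompose either/2: either(string,T3) ≐ either(S1,A),  list(A) ≐ list(either(S1,either(string,S1))).
Decompose either/2: string ≐ S1,  T3 ≐ A.
Bind S1 := string; substituting into the one remaining equation that mentions S1 gives: list(A) ≐ list(either(string,either(string,string))).
Bind T3 := A; no other remaining equation mentions T3.
Decompose list/1: A ≐ either(string,either(string,string)).
Bind A := either(string,either(string,string)). Substituting into the earlier binding gives T3 := either(string,either(string,string)).
MGU = { S1 -> string, T3 -> either(string,either(string,string)), A -> either(string,either(string,string)) }, so T3 -> either(string,either(string,string)).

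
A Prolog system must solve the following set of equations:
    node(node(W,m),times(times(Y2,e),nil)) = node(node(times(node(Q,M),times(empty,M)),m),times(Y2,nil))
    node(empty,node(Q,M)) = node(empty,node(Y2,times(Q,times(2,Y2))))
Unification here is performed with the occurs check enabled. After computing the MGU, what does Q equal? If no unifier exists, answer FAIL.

Decompose node/2: node(W,m) = node(times(node(Q,M),times(empty,M)),m),  times(times(Y2,e),nil) = times(Y2,nil).
Decompose node/2: W = times(node(Q,M),times(empty,M)),  m = m.
Bind W := times(node(Q,M),times(empty,M)); no other remaining equation mentions W.
Delete trivial equation m = m.
Decompose times/2: times(Y2,e) = Y2,  nil = nil.
Occurs check fails: Y2 occurs in times(Y2,e); the equation Y2 = times(Y2,e) has no finite solution.

FAIL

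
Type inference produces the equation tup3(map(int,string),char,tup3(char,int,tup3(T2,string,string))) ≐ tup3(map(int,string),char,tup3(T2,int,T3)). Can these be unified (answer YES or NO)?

YES

Decompose tup3/3: map(int,string) ≐ map(int,string),  char ≐ char,  tup3(char,int,tup3(T2,string,string)) ≐ tup3(T2,int,T3).
Delete trivial equation map(int,string) ≐ map(int,string).
Delete trivial equation char ≐ char.
Decompose tup3/3: char ≐ T2,  int ≐ int,  tup3(T2,string,string) ≐ T3.
Bind T2 := char; substituting into the one remaining equation that mentions T2 gives: tup3(char,string,string) ≐ T3.
Delete trivial equation int ≐ int.
Bind T3 := tup3(char,string,string).
No equations remain and no clash or occurs-check failure arose, so a unifier exists.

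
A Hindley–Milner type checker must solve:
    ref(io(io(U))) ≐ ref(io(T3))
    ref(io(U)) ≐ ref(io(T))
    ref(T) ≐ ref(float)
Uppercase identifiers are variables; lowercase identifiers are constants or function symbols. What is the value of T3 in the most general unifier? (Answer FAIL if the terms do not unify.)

io(float)

Decompose ref/1: io(io(U)) ≐ io(T3).
Decompose io/1: io(U) ≐ T3.
Bind T3 := io(U); no other remaining equation mentions T3.
Decompose ref/1: io(U) ≐ io(T).
Decompose io/1: U ≐ T.
Bind U := T; no other remaining equation mentions U. Substituting into the earlier binding gives T3 := io(T).
Decompose ref/1: T ≐ float.
Bind T := float. Substituting into the earlier bindings gives T3 := io(float), U := float.
MGU = { T3 := io(float), U := float, T := float }, so T3 := io(float).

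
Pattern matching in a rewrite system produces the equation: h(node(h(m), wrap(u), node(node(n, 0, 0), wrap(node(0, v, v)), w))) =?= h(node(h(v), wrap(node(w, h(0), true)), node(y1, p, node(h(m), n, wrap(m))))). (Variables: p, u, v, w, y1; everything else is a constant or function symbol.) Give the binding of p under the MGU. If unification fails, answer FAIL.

wrap(node(0, m, m))

Decompose h/1: node(h(m), wrap(u), node(node(n, 0, 0), wrap(node(0, v, v)), w)) =?= node(h(v), wrap(node(w, h(0), true)), node(y1, p, node(h(m), n, wrap(m)))).
Decompose node/3: h(m) =?= h(v),  wrap(u) =?= wrap(node(w, h(0), true)),  node(node(n, 0, 0), wrap(node(0, v, v)), w) =?= node(y1, p, node(h(m), n, wrap(m))).
Decompose h/1: m =?= v.
Bind v := m; substituting into the one remaining equation that mentions v gives: node(node(n, 0, 0), wrap(node(0, m, m)), w) =?= node(y1, p, node(h(m), n, wrap(m))).
Decompose wrap/1: u =?= node(w, h(0), true).
Bind u := node(w, h(0), true); no other remaining equation mentions u.
Decompose node/3: node(n, 0, 0) =?= y1,  wrap(node(0, m, m)) =?= p,  w =?= node(h(m), n, wrap(m)).
Bind y1 := node(n, 0, 0); no other remaining equation mentions y1.
Bind p := wrap(node(0, m, m)); no other remaining equation mentions p.
Bind w := node(h(m), n, wrap(m)). Substituting into the earlier binding gives u := node(node(h(m), n, wrap(m)), h(0), true).
MGU = { v := m, u := node(node(h(m), n, wrap(m)), h(0), true), y1 := node(n, 0, 0), p := wrap(node(0, m, m)), w := node(h(m), n, wrap(m)) }, so p := wrap(node(0, m, m)).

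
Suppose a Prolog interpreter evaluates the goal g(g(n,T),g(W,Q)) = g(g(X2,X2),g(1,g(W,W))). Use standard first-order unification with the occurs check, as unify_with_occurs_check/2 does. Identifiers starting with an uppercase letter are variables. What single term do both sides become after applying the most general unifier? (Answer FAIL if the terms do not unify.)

Decompose g/2: g(n,T) = g(X2,X2),  g(W,Q) = g(1,g(W,W)).
Decompose g/2: n = X2,  T = X2.
Bind X2 := n; substituting into the one remaining equation that mentions X2 gives: T = n.
Bind T := n; no other remaining equation mentions T.
Decompose g/2: W = 1,  Q = g(W,W).
Bind W := 1; substituting into the remaining equation gives: Q = g(1,1).
Bind Q := g(1,1).
Applying the MGU to either side gives g(g(n,n),g(1,g(1,1))).

g(g(n,n),g(1,g(1,1)))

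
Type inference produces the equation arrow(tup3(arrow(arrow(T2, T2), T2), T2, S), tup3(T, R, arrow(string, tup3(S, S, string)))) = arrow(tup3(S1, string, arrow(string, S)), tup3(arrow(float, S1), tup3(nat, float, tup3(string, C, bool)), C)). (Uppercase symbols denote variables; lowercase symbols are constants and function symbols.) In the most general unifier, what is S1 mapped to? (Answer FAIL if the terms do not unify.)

Decompose arrow/2: tup3(arrow(arrow(T2, T2), T2), T2, S) = tup3(S1, string, arrow(string, S)),  tup3(T, R, arrow(string, tup3(S, S, string))) = tup3(arrow(float, S1), tup3(nat, float, tup3(string, C, bool)), C).
Decompose tup3/3: arrow(arrow(T2, T2), T2) = S1,  T2 = string,  S = arrow(string, S).
Bind S1 := arrow(arrow(T2, T2), T2); substituting into the one remaining equation that mentions S1 gives: tup3(T, R, arrow(string, tup3(S, S, string))) = tup3(arrow(float, arrow(arrow(T2, T2), T2)), tup3(nat, float, tup3(string, C, bool)), C).
Bind T2 := string; substituting into the one remaining equation that mentions T2 gives: tup3(T, R, arrow(string, tup3(S, S, string))) = tup3(arrow(float, arrow(arrow(string, string), string)), tup3(nat, float, tup3(string, C, bool)), C). Substituting into the earlier binding gives S1 := arrow(arrow(string, string), string).
Occurs check fails: S occurs in arrow(string, S); the equation S = arrow(string, S) has no finite solution.

FAIL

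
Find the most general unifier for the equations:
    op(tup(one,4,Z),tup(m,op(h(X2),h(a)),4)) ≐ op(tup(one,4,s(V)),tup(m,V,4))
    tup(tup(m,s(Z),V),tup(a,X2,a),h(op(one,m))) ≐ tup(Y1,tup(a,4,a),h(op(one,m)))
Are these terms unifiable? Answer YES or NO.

Decompose op/2: tup(one,4,Z) ≐ tup(one,4,s(V)),  tup(m,op(h(X2),h(a)),4) ≐ tup(m,V,4).
Decompose tup/3: one ≐ one,  4 ≐ 4,  Z ≐ s(V).
Delete trivial equation one ≐ one.
Delete trivial equation 4 ≐ 4.
Bind Z := s(V); substituting into the one remaining equation that mentions Z gives: tup(tup(m,s(s(V)),V),tup(a,X2,a),h(op(one,m))) ≐ tup(Y1,tup(a,4,a),h(op(one,m))).
Decompose tup/3: m ≐ m,  op(h(X2),h(a)) ≐ V,  4 ≐ 4.
Delete trivial equation m ≐ m.
Bind V := op(h(X2),h(a)); substituting into the one remaining equation that mentions V gives: tup(tup(m,s(s(op(h(X2),h(a)))),op(h(X2),h(a))),tup(a,X2,a),h(op(one,m))) ≐ tup(Y1,tup(a,4,a),h(op(one,m))). Substituting into the earlier binding gives Z := s(op(h(X2),h(a))).
Delete trivial equation 4 ≐ 4.
Decompose tup/3: tup(m,s(s(op(h(X2),h(a)))),op(h(X2),h(a))) ≐ Y1,  tup(a,X2,a) ≐ tup(a,4,a),  h(op(one,m)) ≐ h(op(one,m)).
Bind Y1 := tup(m,s(s(op(h(X2),h(a)))),op(h(X2),h(a))); no other remaining equation mentions Y1.
Decompose tup/3: a ≐ a,  X2 ≐ 4,  a ≐ a.
Delete trivial equation a ≐ a.
Bind X2 := 4; no other remaining equation mentions X2. Substituting into the earlier bindings gives Z := s(op(h(4),h(a))), V := op(h(4),h(a)), Y1 := tup(m,s(s(op(h(4),h(a)))),op(h(4),h(a))).
Delete trivial equation a ≐ a.
Delete trivial equation h(op(one,m)) ≐ h(op(one,m)).
No equations remain and no clash or occurs-check failure arose, so a unifier exists.

YES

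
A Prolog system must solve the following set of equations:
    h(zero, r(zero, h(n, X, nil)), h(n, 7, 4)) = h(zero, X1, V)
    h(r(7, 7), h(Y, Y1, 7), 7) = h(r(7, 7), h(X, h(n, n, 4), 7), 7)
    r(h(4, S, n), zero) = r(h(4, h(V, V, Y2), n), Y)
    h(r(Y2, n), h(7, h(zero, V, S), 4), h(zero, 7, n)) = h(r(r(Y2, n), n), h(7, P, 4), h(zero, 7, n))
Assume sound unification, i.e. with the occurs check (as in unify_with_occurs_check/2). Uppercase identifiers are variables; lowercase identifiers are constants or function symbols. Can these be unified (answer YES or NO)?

Decompose h/3: zero = zero,  r(zero, h(n, X, nil)) = X1,  h(n, 7, 4) = V.
Delete trivial equation zero = zero.
Bind X1 := r(zero, h(n, X, nil)); no other remaining equation mentions X1.
Bind V := h(n, 7, 4); substituting into the 2 remaining equations that mention V gives: r(h(4, S, n), zero) = r(h(4, h(h(n, 7, 4), h(n, 7, 4), Y2), n), Y),  h(r(Y2, n), h(7, h(zero, h(n, 7, 4), S), 4), h(zero, 7, n)) = h(r(r(Y2, n), n), h(7, P, 4), h(zero, 7, n)).
Decompose h/3: r(7, 7) = r(7, 7),  h(Y, Y1, 7) = h(X, h(n, n, 4), 7),  7 = 7.
Delete trivial equation r(7, 7) = r(7, 7).
Decompose h/3: Y = X,  Y1 = h(n, n, 4),  7 = 7.
Bind Y := X; substituting into the one remaining equation that mentions Y gives: r(h(4, S, n), zero) = r(h(4, h(h(n, 7, 4), h(n, 7, 4), Y2), n), X).
Bind Y1 := h(n, n, 4); no other remaining equation mentions Y1.
Delete trivial equation 7 = 7.
Delete trivial equation 7 = 7.
Decompose r/2: h(4, S, n) = h(4, h(h(n, 7, 4), h(n, 7, 4), Y2), n),  zero = X.
Decompose h/3: 4 = 4,  S = h(h(n, 7, 4), h(n, 7, 4), Y2),  n = n.
Delete trivial equation 4 = 4.
Bind S := h(h(n, 7, 4), h(n, 7, 4), Y2); substituting into the one remaining equation that mentions S gives: h(r(Y2, n), h(7, h(zero, h(n, 7, 4), h(h(n, 7, 4), h(n, 7, 4), Y2)), 4), h(zero, 7, n)) = h(r(r(Y2, n), n), h(7, P, 4), h(zero, 7, n)).
Delete trivial equation n = n.
Bind X := zero; no other remaining equation mentions X. Substituting into the earlier bindings gives X1 := r(zero, h(n, zero, nil)), Y := zero.
Decompose h/3: r(Y2, n) = r(r(Y2, n), n),  h(7, h(zero, h(n, 7, 4), h(h(n, 7, 4), h(n, 7, 4), Y2)), 4) = h(7, P, 4),  h(zero, 7, n) = h(zero, 7, n).
Decompose r/2: Y2 = r(Y2, n),  n = n.
Occurs check fails: Y2 occurs in r(Y2, n); the equation Y2 = r(Y2, n) has no finite solution.

NO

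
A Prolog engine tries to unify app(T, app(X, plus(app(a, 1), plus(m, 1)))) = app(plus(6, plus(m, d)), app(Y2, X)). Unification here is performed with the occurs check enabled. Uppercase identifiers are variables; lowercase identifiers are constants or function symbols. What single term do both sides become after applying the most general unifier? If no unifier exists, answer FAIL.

Decompose app/2: T = plus(6, plus(m, d)),  app(X, plus(app(a, 1), plus(m, 1))) = app(Y2, X).
Bind T := plus(6, plus(m, d)); no other remaining equation mentions T.
Decompose app/2: X = Y2,  plus(app(a, 1), plus(m, 1)) = X.
Bind X := Y2; substituting into the remaining equation gives: plus(app(a, 1), plus(m, 1)) = Y2.
Bind Y2 := plus(app(a, 1), plus(m, 1)). Substituting into the earlier binding gives X := plus(app(a, 1), plus(m, 1)).
Applying the MGU to either side gives app(plus(6, plus(m, d)), app(plus(app(a, 1), plus(m, 1)), plus(app(a, 1), plus(m, 1)))).

app(plus(6, plus(m, d)), app(plus(app(a, 1), plus(m, 1)), plus(app(a, 1), plus(m, 1))))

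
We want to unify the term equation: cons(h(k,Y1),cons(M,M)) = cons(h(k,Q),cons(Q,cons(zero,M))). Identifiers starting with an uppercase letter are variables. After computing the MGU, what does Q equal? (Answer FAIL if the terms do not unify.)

FAIL

Decompose cons/2: h(k,Y1) = h(k,Q),  cons(M,M) = cons(Q,cons(zero,M)).
Decompose h/2: k = k,  Y1 = Q.
Delete trivial equation k = k.
Bind Y1 := Q; no other remaining equation mentions Y1.
Decompose cons/2: M = Q,  M = cons(zero,M).
Bind M := Q; substituting into the remaining equation gives: Q = cons(zero,Q).
Occurs check fails: Q occurs in cons(zero,Q); the equation Q = cons(zero,Q) has no finite solution.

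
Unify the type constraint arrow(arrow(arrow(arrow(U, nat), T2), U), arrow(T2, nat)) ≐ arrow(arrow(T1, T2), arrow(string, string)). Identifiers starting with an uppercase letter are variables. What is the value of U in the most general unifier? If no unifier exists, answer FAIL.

Decompose arrow/2: arrow(arrow(arrow(U, nat), T2), U) ≐ arrow(T1, T2),  arrow(T2, nat) ≐ arrow(string, string).
Decompose arrow/2: arrow(arrow(U, nat), T2) ≐ T1,  U ≐ T2.
Bind T1 := arrow(arrow(U, nat), T2); no other remaining equation mentions T1.
Bind U := T2; no other remaining equation mentions U. Substituting into the earlier binding gives T1 := arrow(arrow(T2, nat), T2).
Decompose arrow/2: T2 ≐ string,  nat ≐ string.
Bind T2 := string; no other remaining equation mentions T2. Substituting into the earlier bindings gives T1 := arrow(arrow(string, nat), string), U := string.
Clash: constants nat and string differ; no unifier exists.

FAIL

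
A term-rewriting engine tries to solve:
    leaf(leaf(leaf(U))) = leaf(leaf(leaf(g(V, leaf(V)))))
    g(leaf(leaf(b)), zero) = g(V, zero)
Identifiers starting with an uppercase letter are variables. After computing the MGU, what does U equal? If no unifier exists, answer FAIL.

g(leaf(leaf(b)), leaf(leaf(leaf(b))))

Decompose leaf/1: leaf(leaf(U)) = leaf(leaf(g(V, leaf(V)))).
Decompose leaf/1: leaf(U) = leaf(g(V, leaf(V))).
Decompose leaf/1: U = g(V, leaf(V)).
Bind U := g(V, leaf(V)); no other remaining equation mentions U.
Decompose g/2: leaf(leaf(b)) = V,  zero = zero.
Bind V := leaf(leaf(b)); no other remaining equation mentions V. Substituting into the earlier binding gives U := g(leaf(leaf(b)), leaf(leaf(leaf(b)))).
Delete trivial equation zero = zero.
MGU = { U -> g(leaf(leaf(b)), leaf(leaf(leaf(b)))), V -> leaf(leaf(b)) }, so U -> g(leaf(leaf(b)), leaf(leaf(leaf(b)))).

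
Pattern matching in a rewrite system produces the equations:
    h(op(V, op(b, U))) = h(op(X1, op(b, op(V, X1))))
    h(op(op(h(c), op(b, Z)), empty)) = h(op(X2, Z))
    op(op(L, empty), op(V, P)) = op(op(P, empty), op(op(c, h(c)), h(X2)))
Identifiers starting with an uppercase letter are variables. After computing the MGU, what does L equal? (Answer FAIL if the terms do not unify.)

Decompose h/1: op(V, op(b, U)) = op(X1, op(b, op(V, X1))).
Decompose op/2: V = X1,  op(b, U) = op(b, op(V, X1)).
Bind V := X1; substituting into the 2 remaining equations that mention V gives: op(b, U) = op(b, op(X1, X1)),  op(op(L, empty), op(X1, P)) = op(op(P, empty), op(op(c, h(c)), h(X2))).
Decompose op/2: b = b,  U = op(X1, X1).
Delete trivial equation b = b.
Bind U := op(X1, X1); no other remaining equation mentions U.
Decompose h/1: op(op(h(c), op(b, Z)), empty) = op(X2, Z).
Decompose op/2: op(h(c), op(b, Z)) = X2,  empty = Z.
Bind X2 := op(h(c), op(b, Z)); substituting into the one remaining equation that mentions X2 gives: op(op(L, empty), op(X1, P)) = op(op(P, empty), op(op(c, h(c)), h(op(h(c), op(b, Z))))).
Bind Z := empty; substituting into the remaining equation gives: op(op(L, empty), op(X1, P)) = op(op(P, empty), op(op(c, h(c)), h(op(h(c), op(b, empty))))). Substituting into the earlier binding gives X2 := op(h(c), op(b, empty)).
Decompose op/2: op(L, empty) = op(P, empty),  op(X1, P) = op(op(c, h(c)), h(op(h(c), op(b, empty)))).
Decompose op/2: L = P,  empty = empty.
Bind L := P; no other remaining equation mentions L.
Delete trivial equation empty = empty.
Decompose op/2: X1 = op(c, h(c)),  P = h(op(h(c), op(b, empty))).
Bind X1 := op(c, h(c)); no other remaining equation mentions X1. Substituting into the earlier bindings gives V := op(c, h(c)), U := op(op(c, h(c)), op(c, h(c))).
Bind P := h(op(h(c), op(b, empty))). Substituting into the earlier binding gives L := h(op(h(c), op(b, empty))).
MGU = { V := op(c, h(c)), U := op(op(c, h(c)), op(c, h(c))), X2 := op(h(c), op(b, empty)), Z := empty, L := h(op(h(c), op(b, empty))), X1 := op(c, h(c)), P := h(op(h(c), op(b, empty))) }, so L := h(op(h(c), op(b, empty))).

h(op(h(c), op(b, empty)))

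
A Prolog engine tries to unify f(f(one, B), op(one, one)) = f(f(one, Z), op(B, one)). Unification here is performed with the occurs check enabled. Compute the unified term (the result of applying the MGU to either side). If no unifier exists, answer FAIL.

f(f(one, one), op(one, one))

Decompose f/2: f(one, B) = f(one, Z),  op(one, one) = op(B, one).
Decompose f/2: one = one,  B = Z.
Delete trivial equation one = one.
Bind B := Z; substituting into the remaining equation gives: op(one, one) = op(Z, one).
Decompose op/2: one = Z,  one = one.
Bind Z := one; no other remaining equation mentions Z. Substituting into the earlier binding gives B := one.
Delete trivial equation one = one.
Applying the MGU to either side gives f(f(one, one), op(one, one)).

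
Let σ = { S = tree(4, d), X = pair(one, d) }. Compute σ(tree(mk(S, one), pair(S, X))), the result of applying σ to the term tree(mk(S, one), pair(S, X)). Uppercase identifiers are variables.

Replace each occurrence of S with tree(4, d).
Replace each occurrence of X with pair(one, d).
Result: tree(mk(tree(4, d), one), pair(tree(4, d), pair(one, d))).

tree(mk(tree(4, d), one), pair(tree(4, d), pair(one, d)))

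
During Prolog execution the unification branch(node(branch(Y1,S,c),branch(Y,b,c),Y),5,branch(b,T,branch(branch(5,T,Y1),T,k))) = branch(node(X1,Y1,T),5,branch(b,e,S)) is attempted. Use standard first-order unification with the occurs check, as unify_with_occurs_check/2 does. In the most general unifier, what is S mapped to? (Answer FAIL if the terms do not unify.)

branch(branch(5,e,branch(e,b,c)),e,k)

Decompose branch/3: node(branch(Y1,S,c),branch(Y,b,c),Y) = node(X1,Y1,T),  5 = 5,  branch(b,T,branch(branch(5,T,Y1),T,k)) = branch(b,e,S).
Decompose node/3: branch(Y1,S,c) = X1,  branch(Y,b,c) = Y1,  Y = T.
Bind X1 := branch(Y1,S,c); no other remaining equation mentions X1.
Bind Y1 := branch(Y,b,c); substituting into the one remaining equation that mentions Y1 gives: branch(b,T,branch(branch(5,T,branch(Y,b,c)),T,k)) = branch(b,e,S). Substituting into the earlier binding gives X1 := branch(branch(Y,b,c),S,c).
Bind Y := T; substituting into the one remaining equation that mentions Y gives: branch(b,T,branch(branch(5,T,branch(T,b,c)),T,k)) = branch(b,e,S). Substituting into the earlier bindings gives X1 := branch(branch(T,b,c),S,c), Y1 := branch(T,b,c).
Delete trivial equation 5 = 5.
Decompose branch/3: b = b,  T = e,  branch(branch(5,T,branch(T,b,c)),T,k) = S.
Delete trivial equation b = b.
Bind T := e; substituting into the remaining equation gives: branch(branch(5,e,branch(e,b,c)),e,k) = S. Substituting into the earlier bindings gives X1 := branch(branch(e,b,c),S,c), Y1 := branch(e,b,c), Y := e.
Bind S := branch(branch(5,e,branch(e,b,c)),e,k). Substituting into the earlier binding gives X1 := branch(branch(e,b,c),branch(branch(5,e,branch(e,b,c)),e,k),c).
MGU = { X1 = branch(branch(e,b,c),branch(branch(5,e,branch(e,b,c)),e,k),c), Y1 = branch(e,b,c), Y = e, T = e, S = branch(branch(5,e,branch(e,b,c)),e,k) }, so S = branch(branch(5,e,branch(e,b,c)),e,k).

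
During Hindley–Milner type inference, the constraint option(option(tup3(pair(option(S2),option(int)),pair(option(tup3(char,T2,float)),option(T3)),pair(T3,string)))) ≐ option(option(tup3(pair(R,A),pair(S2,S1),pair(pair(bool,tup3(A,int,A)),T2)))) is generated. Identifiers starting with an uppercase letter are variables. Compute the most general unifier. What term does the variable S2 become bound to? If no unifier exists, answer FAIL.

Decompose option/1: option(tup3(pair(option(S2),option(int)),pair(option(tup3(char,T2,float)),option(T3)),pair(T3,string))) ≐ option(tup3(pair(R,A),pair(S2,S1),pair(pair(bool,tup3(A,int,A)),T2))).
Decompose option/1: tup3(pair(option(S2),option(int)),pair(option(tup3(char,T2,float)),option(T3)),pair(T3,string)) ≐ tup3(pair(R,A),pair(S2,S1),pair(pair(bool,tup3(A,int,A)),T2)).
Decompose tup3/3: pair(option(S2),option(int)) ≐ pair(R,A),  pair(option(tup3(char,T2,float)),option(T3)) ≐ pair(S2,S1),  pair(T3,string) ≐ pair(pair(bool,tup3(A,int,A)),T2).
Decompose pair/2: option(S2) ≐ R,  option(int) ≐ A.
Bind R := option(S2); no other remaining equation mentions R.
Bind A := option(int); substituting into the one remaining equation that mentions A gives: pair(T3,string) ≐ pair(pair(bool,tup3(option(int),int,option(int))),T2).
Decompose pair/2: option(tup3(char,T2,float)) ≐ S2,  option(T3) ≐ S1.
Bind S2 := option(tup3(char,T2,float)); no other remaining equation mentions S2. Substituting into the earlier binding gives R := option(option(tup3(char,T2,float))).
Bind S1 := option(T3); no other remaining equation mentions S1.
Decompose pair/2: T3 ≐ pair(bool,tup3(option(int),int,option(int))),  string ≐ T2.
Bind T3 := pair(bool,tup3(option(int),int,option(int))); no other remaining equation mentions T3. Substituting into the earlier binding gives S1 := option(pair(bool,tup3(option(int),int,option(int)))).
Bind T2 := string. Substituting into the earlier bindings gives R := option(option(tup3(char,string,float))), S2 := option(tup3(char,string,float)).
MGU = { R := option(option(tup3(char,string,float))), A := option(int), S2 := option(tup3(char,string,float)), S1 := option(pair(bool,tup3(option(int),int,option(int)))), T3 := pair(bool,tup3(option(int),int,option(int))), T2 := string }, so S2 := option(tup3(char,string,float)).

option(tup3(char,string,float))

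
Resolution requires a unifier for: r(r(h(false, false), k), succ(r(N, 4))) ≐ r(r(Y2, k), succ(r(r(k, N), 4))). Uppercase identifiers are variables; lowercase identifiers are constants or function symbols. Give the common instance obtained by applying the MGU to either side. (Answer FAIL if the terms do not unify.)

FAIL

Decompose r/2: r(h(false, false), k) ≐ r(Y2, k),  succ(r(N, 4)) ≐ succ(r(r(k, N), 4)).
Decompose r/2: h(false, false) ≐ Y2,  k ≐ k.
Bind Y2 := h(false, false); no other remaining equation mentions Y2.
Delete trivial equation k ≐ k.
Decompose succ/1: r(N, 4) ≐ r(r(k, N), 4).
Decompose r/2: N ≐ r(k, N),  4 ≐ 4.
Occurs check fails: N occurs in r(k, N); the equation N ≐ r(k, N) has no finite solution.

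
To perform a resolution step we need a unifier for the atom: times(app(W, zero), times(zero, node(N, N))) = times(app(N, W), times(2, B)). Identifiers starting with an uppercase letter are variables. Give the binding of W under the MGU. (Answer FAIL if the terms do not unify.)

FAIL

Decompose times/2: app(W, zero) = app(N, W),  times(zero, node(N, N)) = times(2, B).
Decompose app/2: W = N,  zero = W.
Bind W := N; substituting into the one remaining equation that mentions W gives: zero = N.
Bind N := zero; substituting into the remaining equation gives: times(zero, node(zero, zero)) = times(2, B). Substituting into the earlier binding gives W := zero.
Decompose times/2: zero = 2,  node(zero, zero) = B.
Clash: constants zero and 2 differ; no unifier exists.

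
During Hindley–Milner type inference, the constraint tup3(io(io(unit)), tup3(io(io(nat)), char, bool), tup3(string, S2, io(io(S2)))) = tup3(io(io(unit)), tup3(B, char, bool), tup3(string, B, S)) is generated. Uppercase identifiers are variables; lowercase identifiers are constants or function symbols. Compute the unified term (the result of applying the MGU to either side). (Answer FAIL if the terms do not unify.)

tup3(io(io(unit)), tup3(io(io(nat)), char, bool), tup3(string, io(io(nat)), io(io(io(io(nat))))))

Decompose tup3/3: io(io(unit)) = io(io(unit)),  tup3(io(io(nat)), char, bool) = tup3(B, char, bool),  tup3(string, S2, io(io(S2))) = tup3(string, B, S).
Delete trivial equation io(io(unit)) = io(io(unit)).
Decompose tup3/3: io(io(nat)) = B,  char = char,  bool = bool.
Bind B := io(io(nat)); substituting into the one remaining equation that mentions B gives: tup3(string, S2, io(io(S2))) = tup3(string, io(io(nat)), S).
Delete trivial equation char = char.
Delete trivial equation bool = bool.
Decompose tup3/3: string = string,  S2 = io(io(nat)),  io(io(S2)) = S.
Delete trivial equation string = string.
Bind S2 := io(io(nat)); substituting into the remaining equation gives: io(io(io(io(nat)))) = S.
Bind S := io(io(io(io(nat)))).
Applying the MGU to either side gives tup3(io(io(unit)), tup3(io(io(nat)), char, bool), tup3(string, io(io(nat)), io(io(io(io(nat)))))).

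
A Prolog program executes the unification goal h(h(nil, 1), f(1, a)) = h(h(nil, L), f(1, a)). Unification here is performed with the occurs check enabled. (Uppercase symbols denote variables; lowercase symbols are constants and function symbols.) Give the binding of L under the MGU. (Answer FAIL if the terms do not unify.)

Decompose h/2: h(nil, 1) = h(nil, L),  f(1, a) = f(1, a).
Decompose h/2: nil = nil,  1 = L.
Delete trivial equation nil = nil.
Bind L := 1; no other remaining equation mentions L.
Delete trivial equation f(1, a) = f(1, a).
MGU = { L -> 1 }, so L -> 1.

1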